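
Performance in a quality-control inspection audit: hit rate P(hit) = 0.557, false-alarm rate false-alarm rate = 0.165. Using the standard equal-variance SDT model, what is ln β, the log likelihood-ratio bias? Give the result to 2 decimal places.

ln β = 0.46

z(0.557) = 0.143, z(0.165) = -0.974
ln β = −½·[z(H)² − z(FA)²] = −0.5 × (0.020 − 0.949) = 0.4645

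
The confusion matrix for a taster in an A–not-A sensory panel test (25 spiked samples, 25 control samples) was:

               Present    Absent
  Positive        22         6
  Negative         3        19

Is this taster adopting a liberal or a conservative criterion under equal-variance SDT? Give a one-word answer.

liberal

z(H) = 1.175, z(FA) = -0.706
c = −½·(z(H) + z(FA)) = -0.2345
c < 0 → liberal criterion (biased toward responding “yes”).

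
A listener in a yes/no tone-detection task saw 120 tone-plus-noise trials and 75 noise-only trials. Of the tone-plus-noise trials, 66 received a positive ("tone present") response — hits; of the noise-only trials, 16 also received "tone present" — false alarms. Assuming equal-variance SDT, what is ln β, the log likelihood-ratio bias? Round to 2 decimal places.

H = 66/120 = 0.5500
FA = 16/75 = 0.2133
Φ⁻¹(H) = 0.126
Φ⁻¹(FA) = -0.795
ln β = −½·[z(H)² − z(FA)²] = −0.5 × (0.016 − 0.632) = 0.308

ln β = 0.31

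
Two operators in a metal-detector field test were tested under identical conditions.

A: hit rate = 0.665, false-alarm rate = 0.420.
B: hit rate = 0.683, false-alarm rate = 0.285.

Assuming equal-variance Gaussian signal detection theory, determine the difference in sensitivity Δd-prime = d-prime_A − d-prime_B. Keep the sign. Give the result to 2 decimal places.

A: z(0.665) = 0.426, z(0.420) = -0.202, d' = 0.628
B: z(0.683) = 0.476, z(0.285) = -0.568, d' = 1.044
Δd' = d'_A − d'_B = 0.628 − 1.044 = -0.416
B has the higher sensitivity.

Δd-prime = -0.42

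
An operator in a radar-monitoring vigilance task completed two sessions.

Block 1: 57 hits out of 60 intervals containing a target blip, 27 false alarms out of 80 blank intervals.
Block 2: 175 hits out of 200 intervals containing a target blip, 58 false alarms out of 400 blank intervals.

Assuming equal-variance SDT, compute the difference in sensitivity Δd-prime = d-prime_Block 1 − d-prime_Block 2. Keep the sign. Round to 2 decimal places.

Δd-prime = -0.14

Block 1: z(0.9500) = 1.645, z(0.3375) = -0.419, d' = 2.064
Block 2: z(0.8750) = 1.150, z(0.1450) = -1.058, d' = 2.208
Δd' = d'_Block 1 − d'_Block 2 = 2.064 − 2.208 = -0.144
Block 2 has the higher sensitivity.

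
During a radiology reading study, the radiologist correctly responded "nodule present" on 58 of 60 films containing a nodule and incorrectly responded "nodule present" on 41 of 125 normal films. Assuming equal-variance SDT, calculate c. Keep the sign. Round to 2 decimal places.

c = -0.69

H = 58/60 = 0.9667
FA = 41/125 = 0.3280
z(H) = z(0.9667) = 1.8344
z(FA) = z(0.3280) = -0.4454
c = −½·[z(H) + z(FA)] = −0.5 × (1.8344 + (-0.4454)) = -0.6945
c < 0: the radiologist has a liberal response bias.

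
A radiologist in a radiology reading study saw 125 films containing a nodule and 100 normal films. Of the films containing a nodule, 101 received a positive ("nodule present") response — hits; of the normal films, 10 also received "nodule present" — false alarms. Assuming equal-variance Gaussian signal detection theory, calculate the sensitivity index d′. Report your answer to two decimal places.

H = 101/125 = 0.8080
FA = 10/100 = 0.1000
z(H) = z(0.8080) = 0.871
z(FA) = z(0.1000) = -1.282
d' = z(H) − z(FA) = 0.871 − (-1.282) = 2.153

d′ = 2.15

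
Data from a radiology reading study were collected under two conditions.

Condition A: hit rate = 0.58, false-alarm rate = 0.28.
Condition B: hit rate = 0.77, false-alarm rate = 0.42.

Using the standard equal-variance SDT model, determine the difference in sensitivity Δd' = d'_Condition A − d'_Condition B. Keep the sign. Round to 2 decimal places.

Condition A: z(0.58) = 0.202, z(0.28) = -0.583, d' = 0.785
Condition B: z(0.77) = 0.739, z(0.42) = -0.202, d' = 0.941
Δd' = d'_Condition A − d'_Condition B = 0.785 − 0.941 = -0.156
Condition B has the higher sensitivity.

Δd' = -0.16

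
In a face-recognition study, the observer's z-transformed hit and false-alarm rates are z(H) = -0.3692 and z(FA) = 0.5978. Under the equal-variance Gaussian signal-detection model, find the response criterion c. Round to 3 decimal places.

c = −½·[z(H) + z(FA)] = −½·(-0.3692 + 0.5978) = -0.1143
c < 0: the observer has a liberal response bias.

c = -0.114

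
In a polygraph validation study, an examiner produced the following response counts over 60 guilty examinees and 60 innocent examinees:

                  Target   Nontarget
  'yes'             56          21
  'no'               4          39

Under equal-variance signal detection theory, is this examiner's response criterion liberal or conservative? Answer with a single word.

z(H) = 1.501, z(FA) = -0.385
c = −½·(z(H) + z(FA)) = -0.558
c < 0 → liberal criterion (biased toward responding “yes”).

liberal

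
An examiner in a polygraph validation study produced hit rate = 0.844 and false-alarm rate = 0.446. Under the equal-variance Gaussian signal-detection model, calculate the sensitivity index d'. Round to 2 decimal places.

d' = 1.15

z(H) = 1.011
z(FA) = -0.136
d' = z(H) − z(FA) = 1.011 − (-0.136) = 1.147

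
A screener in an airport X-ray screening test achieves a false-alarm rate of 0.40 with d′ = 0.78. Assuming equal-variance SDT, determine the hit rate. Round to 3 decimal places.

z(false-alarm rate) = z(0.40) = -0.2533
z(H) = z(FA) + d' = -0.2533 + 0.78 = 0.5267
hit rate = Φ(0.5267) = 0.7008

hit rate = 0.701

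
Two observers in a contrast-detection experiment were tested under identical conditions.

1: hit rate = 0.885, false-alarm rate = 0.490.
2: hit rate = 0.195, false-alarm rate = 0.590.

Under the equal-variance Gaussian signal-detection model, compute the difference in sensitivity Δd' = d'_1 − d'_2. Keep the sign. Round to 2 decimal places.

1: z(0.885) = 1.200, z(0.490) = -0.025, d' = 1.225
2: z(0.195) = -0.860, z(0.590) = 0.228, d' = -1.088
Δd' = d'_1 − d'_2 = 1.225 − (-1.088) = 2.313
1 has the higher sensitivity.

Δd' = 2.31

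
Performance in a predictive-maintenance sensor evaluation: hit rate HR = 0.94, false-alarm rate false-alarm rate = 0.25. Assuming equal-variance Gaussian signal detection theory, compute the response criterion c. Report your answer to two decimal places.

c = -0.44

z(H) = z(0.94) = 1.555
z(FA) = z(0.25) = -0.674
c = −½·[z(H) + z(FA)] = −0.5 × (1.555 + (-0.674)) = -0.4405
c < 0: the model has a liberal response bias.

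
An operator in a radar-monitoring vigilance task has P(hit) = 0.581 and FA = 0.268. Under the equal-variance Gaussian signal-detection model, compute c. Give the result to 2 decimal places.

c = 0.21

z(H) = 0.2045
z(FA) = -0.6189
c = −½·[z(H) + z(FA)] = −0.5 × (0.2045 + (-0.6189)) = 0.2072
c > 0: the operator has a conservative response bias.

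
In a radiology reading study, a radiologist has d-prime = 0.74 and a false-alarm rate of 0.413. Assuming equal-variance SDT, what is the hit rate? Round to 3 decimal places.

hit rate = 0.699

z(false-alarm rate) = z(0.413) = -0.2198
z(H) = z(FA) + d' = -0.2198 + 0.74 = 0.5202
hit rate = Φ(0.5202) = 0.6985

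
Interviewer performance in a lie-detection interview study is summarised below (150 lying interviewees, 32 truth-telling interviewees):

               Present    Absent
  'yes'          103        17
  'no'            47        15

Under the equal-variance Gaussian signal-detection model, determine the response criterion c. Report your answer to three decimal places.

c = -0.282

H = 103/150 = 0.6867
FA = 17/32 = 0.5312
z(0.6867) = 0.4865, z(0.5312) = 0.0783
c = −½·[z(H) + z(FA)] = −0.5 × (0.4865 + 0.0783) = -0.2824
c < 0: the interviewer has a liberal response bias.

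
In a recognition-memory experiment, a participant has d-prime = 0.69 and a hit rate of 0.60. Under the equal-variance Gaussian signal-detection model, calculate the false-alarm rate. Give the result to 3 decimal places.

z(hit rate) = z(0.60) = 0.2533
z(FA) = z(H) − d' = 0.2533 − 0.69 = -0.4367
false-alarm rate = Φ(-0.4367) = 0.3312

false-alarm rate = 0.331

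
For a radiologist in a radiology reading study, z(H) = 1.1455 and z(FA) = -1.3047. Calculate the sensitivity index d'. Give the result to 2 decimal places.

d' = z(H) − z(FA) = 1.1455 − (-1.3047) = 2.4502

d' = 2.45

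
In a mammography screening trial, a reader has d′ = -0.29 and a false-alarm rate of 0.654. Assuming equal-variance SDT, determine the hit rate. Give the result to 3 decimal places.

z(false-alarm rate) = z(0.654) = 0.3961
z(H) = z(FA) + d' = 0.3961 + (-0.29) = 0.1061
hit rate = Φ(0.1061) = 0.5422

hit rate = 0.542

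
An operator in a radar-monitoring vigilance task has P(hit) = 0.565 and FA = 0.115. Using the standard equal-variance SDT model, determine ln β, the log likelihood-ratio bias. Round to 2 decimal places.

z(H) = 0.164
z(FA) = -1.200
ln β = −½·[z(H)² − z(FA)²] = −0.5 × (0.027 − 1.440) = 0.7065

ln β = 0.71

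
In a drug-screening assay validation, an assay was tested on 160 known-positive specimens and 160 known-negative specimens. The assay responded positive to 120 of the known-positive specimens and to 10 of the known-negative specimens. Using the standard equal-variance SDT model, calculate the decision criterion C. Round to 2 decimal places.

C = 0.43

H = 120/160 = 0.7500
FA = 10/160 = 0.0625
z(H) = z(0.7500) = 0.674
z(FA) = z(0.0625) = -1.534
c = −½·[z(H) + z(FA)] = −0.5 × (0.674 + (-1.534)) = 0.430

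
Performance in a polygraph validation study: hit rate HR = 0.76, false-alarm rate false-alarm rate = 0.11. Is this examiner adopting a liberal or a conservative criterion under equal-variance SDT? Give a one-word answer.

z(H) = 0.706, z(FA) = -1.227
c = −½·(z(H) + z(FA)) = 0.2605
c > 0 → conservative criterion (biased toward responding “no”).

conservative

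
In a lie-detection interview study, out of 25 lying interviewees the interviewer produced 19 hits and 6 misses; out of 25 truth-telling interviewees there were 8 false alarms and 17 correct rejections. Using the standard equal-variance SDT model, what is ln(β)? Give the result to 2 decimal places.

ln β = -0.14

H = 19/25 = 0.7600
FA = 8/25 = 0.3200
z(0.7600) = 0.706, z(0.3200) = -0.468
ln β = −½·[z(H)² − z(FA)²] = −0.5 × (0.498 − 0.219) = -0.1395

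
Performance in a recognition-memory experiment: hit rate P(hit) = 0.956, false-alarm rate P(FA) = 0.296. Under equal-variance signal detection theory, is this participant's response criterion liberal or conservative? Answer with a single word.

liberal

z(H) = 1.706, z(FA) = -0.536
c = −½·(z(H) + z(FA)) = -0.585
c < 0 → liberal criterion (biased toward responding “yes”).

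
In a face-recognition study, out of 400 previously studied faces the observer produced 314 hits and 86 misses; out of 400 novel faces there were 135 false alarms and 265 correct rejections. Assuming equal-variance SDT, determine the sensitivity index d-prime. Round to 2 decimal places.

d-prime = 1.21

H = 314/400 = 0.7850
FA = 135/400 = 0.3375
z(H) = 0.7892
z(FA) = -0.4193
d' = z(H) − z(FA) = 0.7892 − (-0.4193) = 1.2085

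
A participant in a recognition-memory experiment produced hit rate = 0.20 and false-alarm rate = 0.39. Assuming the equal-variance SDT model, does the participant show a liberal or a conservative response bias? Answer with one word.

z(H) = -0.842, z(FA) = -0.279
c = −½·(z(H) + z(FA)) = 0.5605
c > 0 → conservative criterion (biased toward responding “no”).

conservative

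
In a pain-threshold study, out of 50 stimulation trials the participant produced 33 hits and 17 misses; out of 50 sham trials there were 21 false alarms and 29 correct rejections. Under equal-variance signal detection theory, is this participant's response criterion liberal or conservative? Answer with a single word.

liberal

z(H) = 0.412, z(FA) = -0.202
c = −½·(z(H) + z(FA)) = -0.105
c < 0 → liberal criterion (biased toward responding “yes”).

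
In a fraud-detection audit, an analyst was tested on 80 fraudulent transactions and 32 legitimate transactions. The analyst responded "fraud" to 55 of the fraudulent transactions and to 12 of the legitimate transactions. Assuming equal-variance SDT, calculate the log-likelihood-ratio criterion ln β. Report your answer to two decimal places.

ln β = -0.07

H = 55/80 = 0.6875
FA = 12/32 = 0.3750
z(H) = z(0.6875) = 0.489
z(FA) = z(0.3750) = -0.319
ln β = −½·[z(H)² − z(FA)²] = −0.5 × (0.239 − 0.102) = -0.0685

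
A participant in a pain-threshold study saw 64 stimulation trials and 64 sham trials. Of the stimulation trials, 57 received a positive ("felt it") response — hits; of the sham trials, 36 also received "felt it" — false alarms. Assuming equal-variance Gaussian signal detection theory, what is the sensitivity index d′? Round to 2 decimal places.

d′ = 1.07

H = 57/64 = 0.8906
FA = 36/64 = 0.5625
Φ⁻¹(0.8906) = 1.2297, Φ⁻¹(0.5625) = 0.1573
d' = z(H) − z(FA) = 1.2297 − 0.1573 = 1.0724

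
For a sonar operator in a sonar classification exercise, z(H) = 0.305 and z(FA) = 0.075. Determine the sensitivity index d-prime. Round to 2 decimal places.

d-prime = 0.23

d' = z(H) − z(FA) = 0.305 − 0.075 = 0.230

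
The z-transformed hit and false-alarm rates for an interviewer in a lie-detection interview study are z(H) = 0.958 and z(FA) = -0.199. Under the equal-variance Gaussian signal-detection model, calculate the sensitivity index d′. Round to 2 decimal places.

d' = z(H) − z(FA) = 0.958 − (-0.199) = 1.157

d′ = 1.16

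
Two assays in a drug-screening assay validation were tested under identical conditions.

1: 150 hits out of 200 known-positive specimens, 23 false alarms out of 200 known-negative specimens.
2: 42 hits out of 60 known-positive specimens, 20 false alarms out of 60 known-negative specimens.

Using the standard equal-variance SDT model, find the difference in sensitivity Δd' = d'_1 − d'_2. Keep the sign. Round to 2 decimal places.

Δd' = 0.92

1: z(0.7500) = 0.674, z(0.1150) = -1.200, d' = 1.874
2: z(0.7000) = 0.524, z(0.3333) = -0.431, d' = 0.955
Δd' = d'_1 − d'_2 = 1.874 − 0.955 = 0.919
1 has the higher sensitivity.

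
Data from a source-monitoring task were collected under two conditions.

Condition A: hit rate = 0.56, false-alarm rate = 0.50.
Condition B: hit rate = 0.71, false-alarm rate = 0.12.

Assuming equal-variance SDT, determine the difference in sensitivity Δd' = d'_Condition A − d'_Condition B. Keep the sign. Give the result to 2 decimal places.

Condition A: z(0.56) = 0.151, z(0.50) = 0.000, d' = 0.151
Condition B: z(0.71) = 0.553, z(0.12) = -1.175, d' = 1.728
Δd' = d'_Condition A − d'_Condition B = 0.151 − 1.728 = -1.577
Condition B has the higher sensitivity.

Δd' = -1.58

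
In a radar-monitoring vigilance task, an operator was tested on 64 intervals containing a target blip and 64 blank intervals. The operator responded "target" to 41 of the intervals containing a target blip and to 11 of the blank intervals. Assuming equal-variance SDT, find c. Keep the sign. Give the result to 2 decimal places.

c = 0.29

H = 41/64 = 0.6406
FA = 11/64 = 0.1719
Φ⁻¹(H) = 0.360
Φ⁻¹(FA) = -0.947
c = −½·[z(H) + z(FA)] = −0.5 × (0.360 + (-0.947)) = 0.2935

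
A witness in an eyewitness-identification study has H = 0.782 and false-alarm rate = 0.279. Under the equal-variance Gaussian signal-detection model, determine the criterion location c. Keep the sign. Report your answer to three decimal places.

z(0.782) = 0.7790, z(0.279) = -0.5858
c = −½·[z(H) + z(FA)] = −0.5 × (0.7790 + (-0.5858)) = -0.0966

c = -0.097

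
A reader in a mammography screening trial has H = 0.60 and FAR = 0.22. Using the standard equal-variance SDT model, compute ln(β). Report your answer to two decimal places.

Φ⁻¹(H) = 0.253
Φ⁻¹(FA) = -0.772
ln β = −½·[z(H)² − z(FA)²] = −0.5 × (0.064 − 0.596) = 0.266

ln β = 0.27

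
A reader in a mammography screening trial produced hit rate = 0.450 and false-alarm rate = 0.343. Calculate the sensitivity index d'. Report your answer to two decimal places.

Φ⁻¹(H) = -0.1257
Φ⁻¹(FA) = -0.4043
d' = z(H) − z(FA) = -0.1257 − (-0.4043) = 0.2786

d' = 0.28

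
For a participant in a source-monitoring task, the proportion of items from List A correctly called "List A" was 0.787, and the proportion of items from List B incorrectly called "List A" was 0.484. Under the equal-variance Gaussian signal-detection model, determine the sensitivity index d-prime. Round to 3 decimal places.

z(H) = 0.7961
z(FA) = -0.0401
d' = z(H) − z(FA) = 0.7961 − (-0.0401) = 0.8362

d-prime = 0.836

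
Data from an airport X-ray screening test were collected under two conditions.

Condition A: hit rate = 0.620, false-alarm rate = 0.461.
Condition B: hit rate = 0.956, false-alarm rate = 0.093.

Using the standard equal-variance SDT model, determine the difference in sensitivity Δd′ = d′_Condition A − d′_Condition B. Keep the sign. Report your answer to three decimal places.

Condition A: z(0.620) = 0.3055, z(0.461) = -0.0979, d' = 0.4034
Condition B: z(0.956) = 1.7060, z(0.093) = -1.3225, d' = 3.0285
Δd' = d'_Condition A − d'_Condition B = 0.4034 − 3.0285 = -2.6251
Condition B has the higher sensitivity.

Δd′ = -2.625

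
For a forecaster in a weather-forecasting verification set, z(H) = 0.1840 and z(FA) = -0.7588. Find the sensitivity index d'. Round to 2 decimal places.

d' = z(H) − z(FA) = 0.1840 − (-0.7588) = 0.9428

d' = 0.94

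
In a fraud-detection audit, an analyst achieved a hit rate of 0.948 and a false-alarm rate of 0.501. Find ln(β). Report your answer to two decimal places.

ln β = -1.32

Φ⁻¹(H) = Φ⁻¹(0.948) = 1.626
Φ⁻¹(FA) = Φ⁻¹(0.501) = 0.003
ln β = −½·[z(H)² − z(FA)²] = −0.5 × (2.644 − 0.000) = -1.322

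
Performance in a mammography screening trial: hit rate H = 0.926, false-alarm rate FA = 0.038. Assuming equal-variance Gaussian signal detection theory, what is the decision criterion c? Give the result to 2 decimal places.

c = 0.16

Φ⁻¹(H) = 1.447
Φ⁻¹(FA) = -1.774
c = −½·[z(H) + z(FA)] = −0.5 × (1.447 + (-1.774)) = 0.1635
c > 0: the reader has a conservative response bias.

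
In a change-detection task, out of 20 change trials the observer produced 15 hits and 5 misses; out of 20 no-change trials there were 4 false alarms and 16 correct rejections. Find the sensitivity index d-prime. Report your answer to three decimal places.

d-prime = 1.516

H = 15/20 = 0.7500
FA = 4/20 = 0.2000
z(H) = z(0.7500) = 0.6745
z(FA) = z(0.2000) = -0.8416
d' = z(H) − z(FA) = 0.6745 − (-0.8416) = 1.5161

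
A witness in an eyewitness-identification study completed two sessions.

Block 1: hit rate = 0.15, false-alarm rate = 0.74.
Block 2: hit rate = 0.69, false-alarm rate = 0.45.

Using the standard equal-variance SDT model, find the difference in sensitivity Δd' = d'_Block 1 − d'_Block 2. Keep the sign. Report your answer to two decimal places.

Block 1: z(0.15) = -1.036, z(0.74) = 0.643, d' = -1.679
Block 2: z(0.69) = 0.496, z(0.45) = -0.126, d' = 0.622
Δd' = d'_Block 1 − d'_Block 2 = -1.679 − 0.622 = -2.301
Block 2 has the higher sensitivity.

Δd' = -2.30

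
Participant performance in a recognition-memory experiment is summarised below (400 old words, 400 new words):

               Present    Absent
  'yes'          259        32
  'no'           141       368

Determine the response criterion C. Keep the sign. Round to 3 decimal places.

H = 259/400 = 0.6475
FA = 32/400 = 0.0800
z(H) = 0.3786
z(FA) = -1.4051
c = −½·[z(H) + z(FA)] = −0.5 × (0.3786 + (-1.4051)) = 0.51325

C = 0.513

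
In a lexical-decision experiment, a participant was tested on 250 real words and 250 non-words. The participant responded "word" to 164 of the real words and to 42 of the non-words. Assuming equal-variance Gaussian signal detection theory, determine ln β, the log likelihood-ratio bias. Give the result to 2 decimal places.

ln β = 0.38

H = 164/250 = 0.6560
FA = 42/250 = 0.1680
z(H) = z(0.6560) = 0.402
z(FA) = z(0.1680) = -0.962
ln β = −½·[z(H)² − z(FA)²] = −0.5 × (0.162 − 0.925) = 0.3815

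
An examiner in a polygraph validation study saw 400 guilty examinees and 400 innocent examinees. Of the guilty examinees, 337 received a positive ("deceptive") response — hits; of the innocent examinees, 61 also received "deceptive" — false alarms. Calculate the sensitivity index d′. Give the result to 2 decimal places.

d′ = 2.03

H = 337/400 = 0.8425
FA = 61/400 = 0.1525
Φ⁻¹(H) = Φ⁻¹(0.8425) = 1.005
Φ⁻¹(FA) = Φ⁻¹(0.1525) = -1.026
d' = z(H) − z(FA) = 1.005 − (-1.026) = 2.031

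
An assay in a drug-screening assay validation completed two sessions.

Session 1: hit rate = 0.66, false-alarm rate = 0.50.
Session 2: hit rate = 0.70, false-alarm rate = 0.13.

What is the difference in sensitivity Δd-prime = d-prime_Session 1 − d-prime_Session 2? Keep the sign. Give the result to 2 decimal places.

Session 1: z(0.66) = 0.412, z(0.50) = 0.000, d' = 0.412
Session 2: z(0.70) = 0.524, z(0.13) = -1.126, d' = 1.650
Δd' = d'_Session 1 − d'_Session 2 = 0.412 − 1.650 = -1.238
Session 2 has the higher sensitivity.

Δd-prime = -1.24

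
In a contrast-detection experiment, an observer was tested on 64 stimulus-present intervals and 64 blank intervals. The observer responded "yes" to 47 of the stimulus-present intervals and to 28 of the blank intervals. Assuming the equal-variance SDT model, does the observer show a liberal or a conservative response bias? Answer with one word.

liberal

z(H) = 0.626, z(FA) = -0.157
c = −½·(z(H) + z(FA)) = -0.2345
c < 0 → liberal criterion (biased toward responding “yes”).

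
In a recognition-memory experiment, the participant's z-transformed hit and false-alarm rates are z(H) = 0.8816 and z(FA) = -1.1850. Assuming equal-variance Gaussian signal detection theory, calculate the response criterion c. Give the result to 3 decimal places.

c = 0.152

c = −½·[z(H) + z(FA)] = −½·(0.8816 + (-1.1850)) = 0.1517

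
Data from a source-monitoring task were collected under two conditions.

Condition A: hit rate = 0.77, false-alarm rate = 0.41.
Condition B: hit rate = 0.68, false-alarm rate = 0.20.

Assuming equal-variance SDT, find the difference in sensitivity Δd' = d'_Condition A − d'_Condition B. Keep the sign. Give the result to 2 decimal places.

Condition A: z(0.77) = 0.739, z(0.41) = -0.228, d' = 0.967
Condition B: z(0.68) = 0.468, z(0.20) = -0.842, d' = 1.310
Δd' = d'_Condition A − d'_Condition B = 0.967 − 1.310 = -0.343
Condition B has the higher sensitivity.

Δd' = -0.34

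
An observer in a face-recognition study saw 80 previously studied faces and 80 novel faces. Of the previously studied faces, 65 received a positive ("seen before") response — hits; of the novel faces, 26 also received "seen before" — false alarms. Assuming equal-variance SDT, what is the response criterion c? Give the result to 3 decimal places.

c = -0.217

H = 65/80 = 0.8125
FA = 26/80 = 0.3250
Φ⁻¹(H) = 0.8871
Φ⁻¹(FA) = -0.4538
c = −½·[z(H) + z(FA)] = −0.5 × (0.8871 + (-0.4538)) = -0.21665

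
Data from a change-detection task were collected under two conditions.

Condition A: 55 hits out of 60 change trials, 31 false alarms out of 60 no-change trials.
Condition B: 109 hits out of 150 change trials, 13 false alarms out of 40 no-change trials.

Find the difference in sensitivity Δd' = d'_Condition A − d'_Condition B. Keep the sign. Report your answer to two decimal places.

Condition A: z(0.9167) = 1.383, z(0.5167) = 0.042, d' = 1.341
Condition B: z(0.7267) = 0.603, z(0.3250) = -0.454, d' = 1.057
Δd' = d'_Condition A − d'_Condition B = 1.341 − 1.057 = 0.284
Condition A has the higher sensitivity.

Δd' = 0.28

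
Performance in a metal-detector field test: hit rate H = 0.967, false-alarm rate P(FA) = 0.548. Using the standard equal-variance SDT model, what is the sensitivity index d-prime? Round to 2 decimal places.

d-prime = 1.72

z(H) = 1.838
z(FA) = 0.121
d' = z(H) − z(FA) = 1.838 − 0.121 = 1.717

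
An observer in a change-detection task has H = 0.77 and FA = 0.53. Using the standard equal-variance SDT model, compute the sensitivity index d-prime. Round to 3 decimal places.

d-prime = 0.664

z(H) = 0.7388
z(FA) = 0.0753
d' = z(H) − z(FA) = 0.7388 − 0.0753 = 0.6635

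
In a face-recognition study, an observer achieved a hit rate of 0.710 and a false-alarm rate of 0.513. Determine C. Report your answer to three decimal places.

Φ⁻¹(H) = Φ⁻¹(0.710) = 0.5534
Φ⁻¹(FA) = Φ⁻¹(0.513) = 0.0326
c = −½·[z(H) + z(FA)] = −0.5 × (0.5534 + 0.0326) = -0.2930

C = -0.293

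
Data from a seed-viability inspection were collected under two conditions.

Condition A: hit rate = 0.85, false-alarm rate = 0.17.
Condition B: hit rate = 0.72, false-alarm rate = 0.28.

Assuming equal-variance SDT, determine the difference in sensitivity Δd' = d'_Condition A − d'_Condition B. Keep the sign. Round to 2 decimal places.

Condition A: z(0.85) = 1.036, z(0.17) = -0.954, d' = 1.990
Condition B: z(0.72) = 0.583, z(0.28) = -0.583, d' = 1.166
Δd' = d'_Condition A − d'_Condition B = 1.990 − 1.166 = 0.824
Condition A has the higher sensitivity.

Δd' = 0.82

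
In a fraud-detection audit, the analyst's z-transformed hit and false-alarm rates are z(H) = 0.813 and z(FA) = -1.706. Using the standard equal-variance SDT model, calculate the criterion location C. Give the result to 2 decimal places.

c = −½·[z(H) + z(FA)] = −½·(0.813 + (-1.706)) = 0.4465
c > 0: the analyst has a conservative response bias.

C = 0.45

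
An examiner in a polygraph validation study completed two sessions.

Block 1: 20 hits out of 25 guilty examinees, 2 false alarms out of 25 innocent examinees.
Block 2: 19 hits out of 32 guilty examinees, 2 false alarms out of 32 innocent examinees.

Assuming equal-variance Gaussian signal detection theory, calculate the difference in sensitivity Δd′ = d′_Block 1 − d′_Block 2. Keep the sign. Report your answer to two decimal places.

Block 1: z(0.8000) = 0.842, z(0.0800) = -1.405, d' = 2.247
Block 2: z(0.5938) = 0.237, z(0.0625) = -1.534, d' = 1.771
Δd' = d'_Block 1 − d'_Block 2 = 2.247 − 1.771 = 0.476
Block 1 has the higher sensitivity.

Δd′ = 0.48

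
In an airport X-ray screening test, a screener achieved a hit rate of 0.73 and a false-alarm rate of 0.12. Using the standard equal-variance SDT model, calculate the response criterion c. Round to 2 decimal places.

c = 0.28

Φ⁻¹(H) = Φ⁻¹(0.73) = 0.613
Φ⁻¹(FA) = Φ⁻¹(0.12) = -1.175
c = −½·[z(H) + z(FA)] = −0.5 × (0.613 + (-1.175)) = 0.281
c > 0: the screener has a conservative response bias.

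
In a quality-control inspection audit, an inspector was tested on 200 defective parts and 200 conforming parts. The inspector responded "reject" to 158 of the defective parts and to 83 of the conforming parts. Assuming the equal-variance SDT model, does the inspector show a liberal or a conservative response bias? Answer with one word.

z(H) = 0.806, z(FA) = -0.215
c = −½·(z(H) + z(FA)) = -0.2955
c < 0 → liberal criterion (biased toward responding “yes”).

liberal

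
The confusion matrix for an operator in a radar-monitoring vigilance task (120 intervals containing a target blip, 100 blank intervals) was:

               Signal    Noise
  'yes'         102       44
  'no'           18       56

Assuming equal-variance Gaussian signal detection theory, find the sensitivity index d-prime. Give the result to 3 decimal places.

H = 102/120 = 0.8500
FA = 44/100 = 0.4400
z(0.8500) = 1.0364, z(0.4400) = -0.1510
d' = z(H) − z(FA) = 1.0364 − (-0.1510) = 1.1874

d-prime = 1.187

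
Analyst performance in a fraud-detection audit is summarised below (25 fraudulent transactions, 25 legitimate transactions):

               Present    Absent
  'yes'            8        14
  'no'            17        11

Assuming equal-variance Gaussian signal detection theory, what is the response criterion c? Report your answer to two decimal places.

c = 0.16

H = 8/25 = 0.3200
FA = 14/25 = 0.5600
z(0.3200) = -0.468, z(0.5600) = 0.151
c = −½·[z(H) + z(FA)] = −0.5 × (-0.468 + 0.151) = 0.1585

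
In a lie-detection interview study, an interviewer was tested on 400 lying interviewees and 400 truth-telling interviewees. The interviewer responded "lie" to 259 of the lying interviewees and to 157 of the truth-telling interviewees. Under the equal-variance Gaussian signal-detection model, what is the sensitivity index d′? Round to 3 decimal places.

d′ = 0.651

H = 259/400 = 0.6475
FA = 157/400 = 0.3925
Φ⁻¹(0.6475) = 0.3786, Φ⁻¹(0.3925) = -0.2728
d' = z(H) − z(FA) = 0.3786 − (-0.2728) = 0.6514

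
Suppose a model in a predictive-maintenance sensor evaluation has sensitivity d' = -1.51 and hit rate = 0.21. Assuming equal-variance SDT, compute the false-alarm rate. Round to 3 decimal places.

false-alarm rate = 0.759

z(hit rate) = z(0.21) = -0.8064
z(FA) = z(H) − d' = -0.8064 − (-1.51) = 0.7036
false-alarm rate = Φ(0.7036) = 0.7592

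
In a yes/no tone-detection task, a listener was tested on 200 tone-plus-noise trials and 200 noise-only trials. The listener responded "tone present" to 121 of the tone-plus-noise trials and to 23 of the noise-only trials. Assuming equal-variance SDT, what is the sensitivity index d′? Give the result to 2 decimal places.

d′ = 1.47

H = 121/200 = 0.6050
FA = 23/200 = 0.1150
Φ⁻¹(H) = 0.266
Φ⁻¹(FA) = -1.200
d' = z(H) − z(FA) = 0.266 − (-1.200) = 1.466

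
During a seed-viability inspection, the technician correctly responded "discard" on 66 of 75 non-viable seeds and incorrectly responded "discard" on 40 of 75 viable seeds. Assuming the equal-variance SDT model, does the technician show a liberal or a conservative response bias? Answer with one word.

z(H) = 1.175, z(FA) = 0.084
c = −½·(z(H) + z(FA)) = -0.6295
c < 0 → liberal criterion (biased toward responding “yes”).

liberal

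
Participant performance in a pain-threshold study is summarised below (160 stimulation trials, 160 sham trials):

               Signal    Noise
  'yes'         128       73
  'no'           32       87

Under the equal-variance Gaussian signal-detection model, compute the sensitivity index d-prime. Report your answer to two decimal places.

H = 128/160 = 0.8000
FA = 73/160 = 0.4562
Φ⁻¹(H) = Φ⁻¹(0.8000) = 0.842
Φ⁻¹(FA) = Φ⁻¹(0.4562) = -0.110
d' = z(H) − z(FA) = 0.842 − (-0.110) = 0.952

d-prime = 0.95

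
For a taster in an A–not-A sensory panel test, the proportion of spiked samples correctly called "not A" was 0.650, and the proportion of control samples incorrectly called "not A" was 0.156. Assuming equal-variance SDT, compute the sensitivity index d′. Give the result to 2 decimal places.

Φ⁻¹(0.650) = 0.3853, Φ⁻¹(0.156) = -1.0110
d' = z(H) − z(FA) = 0.3853 − (-1.0110) = 1.3963

d′ = 1.40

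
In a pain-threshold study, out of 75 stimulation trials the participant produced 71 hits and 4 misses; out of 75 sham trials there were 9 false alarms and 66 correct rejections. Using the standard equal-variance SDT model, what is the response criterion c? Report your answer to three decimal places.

H = 71/75 = 0.9467
FA = 9/75 = 0.1200
Φ⁻¹(H) = 1.6137
Φ⁻¹(FA) = -1.1750
c = −½·[z(H) + z(FA)] = −0.5 × (1.6137 + (-1.1750)) = -0.21935

c = -0.219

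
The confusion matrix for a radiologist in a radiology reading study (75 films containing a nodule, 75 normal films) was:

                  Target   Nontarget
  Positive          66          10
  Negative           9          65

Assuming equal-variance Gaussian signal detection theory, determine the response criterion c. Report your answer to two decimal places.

H = 66/75 = 0.8800
FA = 10/75 = 0.1333
z(H) = z(0.8800) = 1.175
z(FA) = z(0.1333) = -1.111
c = −½·[z(H) + z(FA)] = −0.5 × (1.175 + (-1.111)) = -0.032

c = -0.03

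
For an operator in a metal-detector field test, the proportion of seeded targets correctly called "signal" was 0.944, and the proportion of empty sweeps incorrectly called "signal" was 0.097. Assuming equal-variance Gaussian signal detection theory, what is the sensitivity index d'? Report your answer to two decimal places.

z(0.944) = 1.589, z(0.097) = -1.299
d' = z(H) − z(FA) = 1.589 − (-1.299) = 2.888

d' = 2.89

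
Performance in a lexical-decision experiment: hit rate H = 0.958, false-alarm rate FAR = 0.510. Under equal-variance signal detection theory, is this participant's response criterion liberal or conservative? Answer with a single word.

z(H) = 1.728, z(FA) = 0.025
c = −½·(z(H) + z(FA)) = -0.8765
c < 0 → liberal criterion (biased toward responding “yes”).

liberal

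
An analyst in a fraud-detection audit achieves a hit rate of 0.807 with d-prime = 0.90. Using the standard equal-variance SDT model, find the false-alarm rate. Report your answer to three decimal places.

false-alarm rate = 0.487

z(hit rate) = z(0.807) = 0.8669
z(FA) = z(H) − d' = 0.8669 − 0.90 = -0.0331
false-alarm rate = Φ(-0.0331) = 0.4868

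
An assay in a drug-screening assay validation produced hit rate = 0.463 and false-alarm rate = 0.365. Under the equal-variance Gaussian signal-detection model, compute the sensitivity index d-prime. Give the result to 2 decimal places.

Φ⁻¹(0.463) = -0.093, Φ⁻¹(0.365) = -0.345
d' = z(H) − z(FA) = -0.093 − (-0.345) = 0.252

d-prime = 0.25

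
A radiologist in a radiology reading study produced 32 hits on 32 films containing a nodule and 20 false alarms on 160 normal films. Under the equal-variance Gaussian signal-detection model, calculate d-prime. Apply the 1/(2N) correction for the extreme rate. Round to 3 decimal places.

The hit rate is 32/32 = 1, so apply the 1/(2N) correction: H → 1 − 1/(2·32) = 0.98438.
z(H) = z(0.98438) = 2.1540
z(FA) = z(0.12500) = -1.1503
d' = 2.1540 − (-1.1503) = 3.3043

d-prime = 3.304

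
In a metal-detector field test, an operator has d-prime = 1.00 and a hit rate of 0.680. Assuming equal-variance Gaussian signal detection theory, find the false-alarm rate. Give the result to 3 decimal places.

false-alarm rate = 0.297

z(hit rate) = z(0.680) = 0.4677
z(FA) = z(H) − d' = 0.4677 − 1.00 = -0.5323
false-alarm rate = Φ(-0.5323) = 0.2973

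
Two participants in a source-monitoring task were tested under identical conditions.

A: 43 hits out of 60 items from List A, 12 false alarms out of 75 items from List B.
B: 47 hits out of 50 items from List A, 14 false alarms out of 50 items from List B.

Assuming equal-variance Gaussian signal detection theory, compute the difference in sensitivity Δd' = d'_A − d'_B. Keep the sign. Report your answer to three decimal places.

Δd' = -0.570

A: z(0.7167) = 0.5731, z(0.1600) = -0.9945, d' = 1.5676
B: z(0.9400) = 1.5548, z(0.2800) = -0.5828, d' = 2.1376
Δd' = d'_A − d'_B = 1.5676 − 2.1376 = -0.5700
B has the higher sensitivity.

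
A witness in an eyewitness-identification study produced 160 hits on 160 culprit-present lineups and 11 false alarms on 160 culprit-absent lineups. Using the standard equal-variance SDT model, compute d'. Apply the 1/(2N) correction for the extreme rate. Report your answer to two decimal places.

The hit rate is 160/160 = 1, so apply the 1/(2N) correction: H → 1 − 1/(2·160) = 0.99687.
z(H) = z(0.99687) = 2.734
z(FA) = z(0.06875) = -1.485
d' = 2.734 − (-1.485) = 4.219

d' = 4.22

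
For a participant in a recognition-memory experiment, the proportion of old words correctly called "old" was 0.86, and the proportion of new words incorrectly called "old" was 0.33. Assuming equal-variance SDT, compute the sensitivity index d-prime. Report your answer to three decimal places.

z(H) = 1.0803
z(FA) = -0.4399
d' = z(H) − z(FA) = 1.0803 − (-0.4399) = 1.5202

d-prime = 1.520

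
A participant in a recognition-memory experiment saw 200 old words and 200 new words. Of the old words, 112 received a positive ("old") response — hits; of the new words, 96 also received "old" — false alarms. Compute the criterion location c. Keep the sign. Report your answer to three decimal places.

c = -0.050

H = 112/200 = 0.5600
FA = 96/200 = 0.4800
z(H) = 0.1510
z(FA) = -0.0502
c = −½·[z(H) + z(FA)] = −0.5 × (0.1510 + (-0.0502)) = -0.0504
c < 0: the participant has a liberal response bias.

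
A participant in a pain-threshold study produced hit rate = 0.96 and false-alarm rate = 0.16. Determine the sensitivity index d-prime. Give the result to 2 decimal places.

z(H) = z(0.96) = 1.7507
z(FA) = z(0.16) = -0.9945
d' = z(H) − z(FA) = 1.7507 − (-0.9945) = 2.7452

d-prime = 2.75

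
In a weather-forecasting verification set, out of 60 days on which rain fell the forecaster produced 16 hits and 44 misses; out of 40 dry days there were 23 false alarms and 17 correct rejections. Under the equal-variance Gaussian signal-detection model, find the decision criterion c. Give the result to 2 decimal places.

H = 16/60 = 0.2667
FA = 23/40 = 0.5750
Φ⁻¹(H) = Φ⁻¹(0.2667) = -0.623
Φ⁻¹(FA) = Φ⁻¹(0.5750) = 0.189
c = −½·[z(H) + z(FA)] = −0.5 × (-0.623 + 0.189) = 0.217
c > 0: the forecaster has a conservative response bias.

c = 0.22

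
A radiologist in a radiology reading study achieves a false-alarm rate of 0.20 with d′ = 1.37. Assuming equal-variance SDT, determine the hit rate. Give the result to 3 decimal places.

hit rate = 0.701

z(false-alarm rate) = z(0.20) = -0.8416
z(H) = z(FA) + d' = -0.8416 + 1.37 = 0.5284
hit rate = Φ(0.5284) = 0.7014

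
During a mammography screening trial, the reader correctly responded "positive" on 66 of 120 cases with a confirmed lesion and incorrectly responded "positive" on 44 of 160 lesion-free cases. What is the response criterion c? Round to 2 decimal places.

c = 0.24

H = 66/120 = 0.5500
FA = 44/160 = 0.2750
Φ⁻¹(H) = 0.126
Φ⁻¹(FA) = -0.598
c = −½·[z(H) + z(FA)] = −0.5 × (0.126 + (-0.598)) = 0.236
c > 0: the reader has a conservative response bias.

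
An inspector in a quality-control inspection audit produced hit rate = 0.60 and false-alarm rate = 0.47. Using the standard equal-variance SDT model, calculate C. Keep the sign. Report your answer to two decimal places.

Φ⁻¹(0.60) = 0.253, Φ⁻¹(0.47) = -0.075
c = −½·[z(H) + z(FA)] = −0.5 × (0.253 + (-0.075)) = -0.089

C = -0.09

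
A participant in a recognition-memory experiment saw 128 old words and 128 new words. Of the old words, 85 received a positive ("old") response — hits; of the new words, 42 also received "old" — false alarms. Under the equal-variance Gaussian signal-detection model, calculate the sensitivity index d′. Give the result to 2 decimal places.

d′ = 0.87

H = 85/128 = 0.6641
FA = 42/128 = 0.3281
z(H) = z(0.6641) = 0.4237
z(FA) = z(0.3281) = -0.4452
d' = z(H) − z(FA) = 0.4237 − (-0.4452) = 0.8689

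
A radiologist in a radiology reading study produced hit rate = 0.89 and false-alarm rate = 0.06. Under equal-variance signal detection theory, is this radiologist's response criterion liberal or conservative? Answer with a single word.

conservative

z(H) = 1.227, z(FA) = -1.555
c = −½·(z(H) + z(FA)) = 0.164
c > 0 → conservative criterion (biased toward responding “no”).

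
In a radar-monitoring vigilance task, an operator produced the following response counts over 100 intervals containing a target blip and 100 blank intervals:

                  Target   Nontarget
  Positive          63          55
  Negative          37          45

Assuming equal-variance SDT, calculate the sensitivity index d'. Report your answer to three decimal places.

d' = 0.206

H = 63/100 = 0.6300
FA = 55/100 = 0.5500
z(H) = z(0.6300) = 0.3319
z(FA) = z(0.5500) = 0.1257
d' = z(H) − z(FA) = 0.3319 − 0.1257 = 0.2062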